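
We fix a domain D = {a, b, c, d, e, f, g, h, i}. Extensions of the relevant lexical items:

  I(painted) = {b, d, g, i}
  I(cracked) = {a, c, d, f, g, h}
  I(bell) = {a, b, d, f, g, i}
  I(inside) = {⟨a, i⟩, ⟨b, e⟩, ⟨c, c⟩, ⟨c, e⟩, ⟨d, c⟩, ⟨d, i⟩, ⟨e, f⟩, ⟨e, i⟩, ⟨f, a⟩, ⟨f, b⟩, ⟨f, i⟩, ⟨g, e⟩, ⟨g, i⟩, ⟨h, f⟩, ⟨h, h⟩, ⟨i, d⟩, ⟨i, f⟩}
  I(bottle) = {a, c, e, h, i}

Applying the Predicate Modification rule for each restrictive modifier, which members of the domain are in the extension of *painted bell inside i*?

⟦inside i⟧ = {x : ⟨x, i⟩ ∈ ⟦inside⟧} = {a, d, e, f, g}
⟦bell⟧ = {a, b, d, f, g, i}
… ∩ ⟦inside i⟧ = {a, b, d, f, g, i} ∩ {a, d, e, f, g} = {a, d, f, g}
… ∩ ⟦painted⟧ = {a, d, f, g} ∩ {b, d, g, i} = {d, g}
So ⟦painted bell inside i⟧ = {d, g}.

{d, g}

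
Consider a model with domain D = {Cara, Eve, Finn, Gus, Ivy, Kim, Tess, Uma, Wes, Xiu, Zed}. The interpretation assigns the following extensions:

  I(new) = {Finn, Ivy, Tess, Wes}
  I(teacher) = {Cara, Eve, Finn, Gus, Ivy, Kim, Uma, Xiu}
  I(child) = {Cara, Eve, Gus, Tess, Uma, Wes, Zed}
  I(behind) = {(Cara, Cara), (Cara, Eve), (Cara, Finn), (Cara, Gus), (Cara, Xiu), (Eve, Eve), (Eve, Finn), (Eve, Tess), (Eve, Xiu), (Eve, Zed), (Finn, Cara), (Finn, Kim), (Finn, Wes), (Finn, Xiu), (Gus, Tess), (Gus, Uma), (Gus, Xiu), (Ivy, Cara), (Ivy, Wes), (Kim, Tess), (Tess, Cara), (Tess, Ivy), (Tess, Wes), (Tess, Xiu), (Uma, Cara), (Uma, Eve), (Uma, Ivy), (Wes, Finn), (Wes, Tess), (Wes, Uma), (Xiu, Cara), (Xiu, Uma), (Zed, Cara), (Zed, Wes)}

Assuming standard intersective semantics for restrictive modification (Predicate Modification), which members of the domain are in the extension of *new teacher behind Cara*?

⟦behind Cara⟧ = {x : ⟨x, Cara⟩ ∈ ⟦behind⟧} = {Cara, Finn, Ivy, Tess, Uma, Xiu, Zed}
⟦teacher⟧ = {Cara, Eve, Finn, Gus, Ivy, Kim, Uma, Xiu}
… ∩ ⟦behind Cara⟧ = {Cara, Eve, Finn, Gus, Ivy, Kim, Uma, Xiu} ∩ {Cara, Finn, Ivy, Tess, Uma, Xiu, Zed} = {Cara, Finn, Ivy, Uma, Xiu}
… ∩ ⟦new⟧ = {Cara, Finn, Ivy, Uma, Xiu} ∩ {Finn, Ivy, Tess, Wes} = {Finn, Ivy}
So ⟦new teacher behind Cara⟧ = {Finn, Ivy}.

{Finn, Ivy}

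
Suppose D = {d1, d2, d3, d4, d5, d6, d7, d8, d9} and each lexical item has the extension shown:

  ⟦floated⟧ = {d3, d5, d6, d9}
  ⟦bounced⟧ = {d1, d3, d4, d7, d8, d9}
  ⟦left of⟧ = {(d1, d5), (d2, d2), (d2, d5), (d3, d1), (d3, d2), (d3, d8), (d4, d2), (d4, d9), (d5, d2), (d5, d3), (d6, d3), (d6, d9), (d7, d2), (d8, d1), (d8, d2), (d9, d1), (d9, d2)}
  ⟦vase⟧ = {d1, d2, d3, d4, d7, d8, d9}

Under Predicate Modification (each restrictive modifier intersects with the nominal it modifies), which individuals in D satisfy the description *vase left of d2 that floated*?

⟦left of d2⟧ = {x : ⟨x, d2⟩ ∈ ⟦left of⟧} = {d2, d3, d4, d5, d7, d8, d9}
⟦that floated⟧ = ⟦floated⟧ = {d3, d5, d6, d9}
⟦vase⟧ = {d1, d2, d3, d4, d7, d8, d9}
… ∩ ⟦left of d2⟧ = {d1, d2, d3, d4, d7, d8, d9} ∩ {d2, d3, d4, d5, d7, d8, d9} = {d2, d3, d4, d7, d8, d9}
… ∩ ⟦that floated⟧ = {d2, d3, d4, d7, d8, d9} ∩ {d3, d5, d6, d9} = {d3, d9}
So ⟦vase left of d2 that floated⟧ = {d3, d9}.

{d3, d9}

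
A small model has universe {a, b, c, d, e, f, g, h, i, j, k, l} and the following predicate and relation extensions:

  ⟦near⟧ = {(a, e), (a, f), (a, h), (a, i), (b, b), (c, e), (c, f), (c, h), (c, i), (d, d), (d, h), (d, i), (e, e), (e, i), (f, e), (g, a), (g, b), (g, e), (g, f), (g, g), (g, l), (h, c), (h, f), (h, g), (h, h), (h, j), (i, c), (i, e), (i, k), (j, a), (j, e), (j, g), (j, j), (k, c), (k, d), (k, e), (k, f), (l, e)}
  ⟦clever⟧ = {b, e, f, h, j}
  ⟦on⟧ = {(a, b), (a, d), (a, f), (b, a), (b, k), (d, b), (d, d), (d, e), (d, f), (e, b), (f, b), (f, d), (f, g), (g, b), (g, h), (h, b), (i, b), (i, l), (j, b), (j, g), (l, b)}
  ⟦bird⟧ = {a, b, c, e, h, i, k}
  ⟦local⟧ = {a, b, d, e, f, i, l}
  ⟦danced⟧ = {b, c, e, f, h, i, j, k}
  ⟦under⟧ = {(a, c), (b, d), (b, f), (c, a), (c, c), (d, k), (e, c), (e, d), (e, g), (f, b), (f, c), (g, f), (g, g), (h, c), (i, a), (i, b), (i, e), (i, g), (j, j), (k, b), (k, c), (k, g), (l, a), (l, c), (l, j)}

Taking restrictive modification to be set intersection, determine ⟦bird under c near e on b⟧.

⟦under c⟧ = {x : ⟨x, c⟩ ∈ ⟦under⟧} = {a, c, e, f, h, k, l}
⟦near e⟧ = {x : ⟨x, e⟩ ∈ ⟦near⟧} = {a, c, e, f, g, i, j, k, l}
⟦on b⟧ = {x : ⟨x, b⟩ ∈ ⟦on⟧} = {a, d, e, f, g, h, i, j, l}
⟦bird⟧ = {a, b, c, e, h, i, k}
… ∩ ⟦under c⟧ = {a, b, c, e, h, i, k} ∩ {a, c, e, f, h, k, l} = {a, c, e, h, k}
… ∩ ⟦near e⟧ = {a, c, e, h, k} ∩ {a, c, e, f, g, i, j, k, l} = {a, c, e, k}
… ∩ ⟦on b⟧ = {a, c, e, k} ∩ {a, d, e, f, g, h, i, j, l} = {a, e}
So ⟦bird under c near e on b⟧ = {a, e}.

{a, e}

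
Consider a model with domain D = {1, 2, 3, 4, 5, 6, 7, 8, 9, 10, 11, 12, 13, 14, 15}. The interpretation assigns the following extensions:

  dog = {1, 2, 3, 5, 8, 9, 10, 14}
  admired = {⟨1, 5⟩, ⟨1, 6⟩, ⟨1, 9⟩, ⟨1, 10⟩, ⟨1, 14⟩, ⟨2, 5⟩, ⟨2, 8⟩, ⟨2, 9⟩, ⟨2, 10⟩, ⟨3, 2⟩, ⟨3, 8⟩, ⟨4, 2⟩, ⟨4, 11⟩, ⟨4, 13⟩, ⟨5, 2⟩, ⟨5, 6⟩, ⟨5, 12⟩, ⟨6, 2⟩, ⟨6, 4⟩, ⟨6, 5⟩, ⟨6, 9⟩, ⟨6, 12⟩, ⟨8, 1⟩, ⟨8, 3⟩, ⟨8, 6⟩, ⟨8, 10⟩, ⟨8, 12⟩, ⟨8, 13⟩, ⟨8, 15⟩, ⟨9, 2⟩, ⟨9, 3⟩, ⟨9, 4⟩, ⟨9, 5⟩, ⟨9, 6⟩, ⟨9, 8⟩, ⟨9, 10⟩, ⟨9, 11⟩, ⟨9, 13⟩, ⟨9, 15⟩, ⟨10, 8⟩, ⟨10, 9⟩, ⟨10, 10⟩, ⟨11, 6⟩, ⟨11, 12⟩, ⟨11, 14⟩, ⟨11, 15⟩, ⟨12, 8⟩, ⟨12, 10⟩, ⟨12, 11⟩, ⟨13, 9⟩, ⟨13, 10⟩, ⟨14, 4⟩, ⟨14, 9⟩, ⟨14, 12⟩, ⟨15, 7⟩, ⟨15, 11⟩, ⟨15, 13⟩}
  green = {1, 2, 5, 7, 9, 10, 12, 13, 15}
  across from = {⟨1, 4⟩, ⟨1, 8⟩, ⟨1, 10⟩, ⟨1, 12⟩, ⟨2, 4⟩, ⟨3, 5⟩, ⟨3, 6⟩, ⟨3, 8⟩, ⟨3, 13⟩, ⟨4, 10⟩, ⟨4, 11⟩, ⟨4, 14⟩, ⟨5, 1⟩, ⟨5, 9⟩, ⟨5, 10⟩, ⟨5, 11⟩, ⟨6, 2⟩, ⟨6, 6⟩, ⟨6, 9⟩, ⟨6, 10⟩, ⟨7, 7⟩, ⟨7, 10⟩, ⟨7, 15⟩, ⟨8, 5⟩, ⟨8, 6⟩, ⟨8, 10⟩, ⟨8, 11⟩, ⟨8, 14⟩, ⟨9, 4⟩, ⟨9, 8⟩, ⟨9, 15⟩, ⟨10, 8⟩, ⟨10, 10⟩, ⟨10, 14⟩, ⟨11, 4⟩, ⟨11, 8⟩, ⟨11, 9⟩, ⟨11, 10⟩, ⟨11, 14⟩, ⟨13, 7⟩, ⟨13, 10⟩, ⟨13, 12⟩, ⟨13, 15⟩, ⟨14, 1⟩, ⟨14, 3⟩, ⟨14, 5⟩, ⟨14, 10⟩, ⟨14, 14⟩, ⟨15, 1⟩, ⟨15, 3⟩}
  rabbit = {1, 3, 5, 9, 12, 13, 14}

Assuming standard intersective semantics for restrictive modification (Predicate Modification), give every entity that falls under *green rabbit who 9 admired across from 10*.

{5, 13}

⟦who 9 admired⟧ = {x : ⟨9, x⟩ ∈ ⟦admired⟧} = {2, 3, 4, 5, 6, 8, 10, 11, 13, 15}
⟦across from 10⟧ = {x : ⟨x, 10⟩ ∈ ⟦across from⟧} = {1, 4, 5, 6, 7, 8, 10, 11, 13, 14}
⟦rabbit⟧ = {1, 3, 5, 9, 12, 13, 14}
… ∩ ⟦who 9 admired⟧ = {1, 3, 5, 9, 12, 13, 14} ∩ {2, 3, 4, 5, 6, 8, 10, 11, 13, 15} = {3, 5, 13}
… ∩ ⟦across from 10⟧ = {3, 5, 13} ∩ {1, 4, 5, 6, 7, 8, 10, 11, 13, 14} = {5, 13}
… ∩ ⟦green⟧ = {5, 13} ∩ {1, 2, 5, 7, 9, 10, 12, 13, 15} = {5, 13}
So ⟦green rabbit who 9 admired across from 10⟧ = {5, 13}.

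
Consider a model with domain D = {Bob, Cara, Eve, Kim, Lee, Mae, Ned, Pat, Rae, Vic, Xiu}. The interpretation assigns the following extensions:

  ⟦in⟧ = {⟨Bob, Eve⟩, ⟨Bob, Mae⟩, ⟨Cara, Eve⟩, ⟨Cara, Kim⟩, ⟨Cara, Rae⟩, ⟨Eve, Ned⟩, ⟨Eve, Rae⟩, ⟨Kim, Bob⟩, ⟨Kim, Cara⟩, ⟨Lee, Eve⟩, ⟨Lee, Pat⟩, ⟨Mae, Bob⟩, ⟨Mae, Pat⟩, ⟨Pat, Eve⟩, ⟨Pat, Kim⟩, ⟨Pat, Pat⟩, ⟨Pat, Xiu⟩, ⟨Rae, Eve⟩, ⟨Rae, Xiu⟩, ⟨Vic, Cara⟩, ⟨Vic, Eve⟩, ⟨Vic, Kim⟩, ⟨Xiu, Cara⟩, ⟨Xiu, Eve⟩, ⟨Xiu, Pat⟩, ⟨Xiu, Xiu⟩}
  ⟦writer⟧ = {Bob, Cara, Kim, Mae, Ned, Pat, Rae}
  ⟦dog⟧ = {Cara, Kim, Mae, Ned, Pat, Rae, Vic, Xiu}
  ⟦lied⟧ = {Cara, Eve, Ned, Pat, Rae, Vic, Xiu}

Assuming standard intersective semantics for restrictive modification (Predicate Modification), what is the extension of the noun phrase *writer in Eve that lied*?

⟦in Eve⟧ = {x : ⟨x, Eve⟩ ∈ ⟦in⟧} = {Bob, Cara, Lee, Pat, Rae, Vic, Xiu}
⟦that lied⟧ = ⟦lied⟧ = {Cara, Eve, Ned, Pat, Rae, Vic, Xiu}
⟦writer⟧ = {Bob, Cara, Kim, Mae, Ned, Pat, Rae}
… ∩ ⟦in Eve⟧ = {Bob, Cara, Kim, Mae, Ned, Pat, Rae} ∩ {Bob, Cara, Lee, Pat, Rae, Vic, Xiu} = {Bob, Cara, Pat, Rae}
… ∩ ⟦that lied⟧ = {Bob, Cara, Pat, Rae} ∩ {Cara, Eve, Ned, Pat, Rae, Vic, Xiu} = {Cara, Pat, Rae}
So ⟦writer in Eve that lied⟧ = {Cara, Pat, Rae}.

{Cara, Pat, Rae}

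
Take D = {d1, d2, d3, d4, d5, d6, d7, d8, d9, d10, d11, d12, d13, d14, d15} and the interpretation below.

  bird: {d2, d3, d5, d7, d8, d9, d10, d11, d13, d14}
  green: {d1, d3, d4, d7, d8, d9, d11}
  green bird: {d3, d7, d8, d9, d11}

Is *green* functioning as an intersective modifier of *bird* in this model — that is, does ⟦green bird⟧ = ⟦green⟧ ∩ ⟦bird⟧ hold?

⟦green⟧ ∩ ⟦bird⟧ = {d1, d3, d4, d7, d8, d9, d11} ∩ {d2, d3, d5, d7, d8, d9, d10, d11, d13, d14} = {d3, d7, d8, d9, d11}
Observed ⟦green bird⟧ = {d3, d7, d8, d9, d11}.
These coincide, so the modifier is intersective here.

yes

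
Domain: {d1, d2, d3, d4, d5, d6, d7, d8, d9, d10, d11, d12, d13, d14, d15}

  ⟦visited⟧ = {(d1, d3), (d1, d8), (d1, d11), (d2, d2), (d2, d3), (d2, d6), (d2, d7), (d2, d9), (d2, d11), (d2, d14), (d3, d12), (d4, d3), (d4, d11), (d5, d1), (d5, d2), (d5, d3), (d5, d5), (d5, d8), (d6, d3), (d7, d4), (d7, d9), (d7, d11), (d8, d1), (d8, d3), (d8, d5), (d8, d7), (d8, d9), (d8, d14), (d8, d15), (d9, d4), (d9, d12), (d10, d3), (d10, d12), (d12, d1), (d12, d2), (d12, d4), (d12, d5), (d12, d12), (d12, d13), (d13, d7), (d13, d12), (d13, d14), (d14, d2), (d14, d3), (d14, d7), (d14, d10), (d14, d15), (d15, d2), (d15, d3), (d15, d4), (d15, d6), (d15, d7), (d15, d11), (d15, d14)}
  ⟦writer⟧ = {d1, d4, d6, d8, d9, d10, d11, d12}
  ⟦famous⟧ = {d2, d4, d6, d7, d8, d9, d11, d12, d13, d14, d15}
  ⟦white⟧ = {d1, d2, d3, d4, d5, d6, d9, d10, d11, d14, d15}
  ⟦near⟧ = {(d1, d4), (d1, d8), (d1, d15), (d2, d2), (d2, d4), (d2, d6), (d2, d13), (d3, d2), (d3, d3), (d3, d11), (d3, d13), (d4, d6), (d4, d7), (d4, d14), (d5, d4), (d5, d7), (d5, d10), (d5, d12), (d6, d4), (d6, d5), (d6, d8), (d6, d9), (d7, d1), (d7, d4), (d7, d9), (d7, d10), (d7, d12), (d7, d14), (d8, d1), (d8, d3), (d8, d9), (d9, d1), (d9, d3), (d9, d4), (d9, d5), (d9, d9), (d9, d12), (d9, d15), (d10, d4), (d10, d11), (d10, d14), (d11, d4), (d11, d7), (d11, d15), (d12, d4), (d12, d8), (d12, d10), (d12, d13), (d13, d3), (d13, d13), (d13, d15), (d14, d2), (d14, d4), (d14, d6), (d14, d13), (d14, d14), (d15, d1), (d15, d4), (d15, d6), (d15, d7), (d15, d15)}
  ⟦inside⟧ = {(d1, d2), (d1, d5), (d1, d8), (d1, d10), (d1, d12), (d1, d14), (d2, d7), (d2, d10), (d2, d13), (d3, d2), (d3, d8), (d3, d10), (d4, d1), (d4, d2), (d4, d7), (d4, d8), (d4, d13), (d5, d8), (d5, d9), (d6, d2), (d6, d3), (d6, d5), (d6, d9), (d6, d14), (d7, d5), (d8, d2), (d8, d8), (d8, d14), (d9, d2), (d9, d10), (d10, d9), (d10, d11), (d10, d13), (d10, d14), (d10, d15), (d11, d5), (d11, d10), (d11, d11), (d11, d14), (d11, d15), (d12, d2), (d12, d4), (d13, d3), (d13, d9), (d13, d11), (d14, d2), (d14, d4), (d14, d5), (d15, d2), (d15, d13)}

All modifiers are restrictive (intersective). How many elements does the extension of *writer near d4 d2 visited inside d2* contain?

⟦near d4⟧ = {x : ⟨x, d4⟩ ∈ ⟦near⟧} = {d1, d2, d5, d6, d7, d9, d10, d11, d12, d14, d15}
⟦d2 visited⟧ = {x : ⟨d2, x⟩ ∈ ⟦visited⟧} = {d2, d3, d6, d7, d9, d11, d14}
⟦inside d2⟧ = {x : ⟨x, d2⟩ ∈ ⟦inside⟧} = {d1, d3, d4, d6, d8, d9, d12, d14, d15}
⟦writer⟧ = {d1, d4, d6, d8, d9, d10, d11, d12}
… ∩ ⟦near d4⟧ = {d1, d4, d6, d8, d9, d10, d11, d12} ∩ {d1, d2, d5, d6, d7, d9, d10, d11, d12, d14, d15} = {d1, d6, d9, d10, d11, d12}
… ∩ ⟦d2 visited⟧ = {d1, d6, d9, d10, d11, d12} ∩ {d2, d3, d6, d7, d9, d11, d14} = {d6, d9, d11}
… ∩ ⟦inside d2⟧ = {d6, d9, d11} ∩ {d1, d3, d4, d6, d8, d9, d12, d14, d15} = {d6, d9}
⟦writer near d4 d2 visited inside d2⟧ = {d6, d9}, so the cardinality is 2.

2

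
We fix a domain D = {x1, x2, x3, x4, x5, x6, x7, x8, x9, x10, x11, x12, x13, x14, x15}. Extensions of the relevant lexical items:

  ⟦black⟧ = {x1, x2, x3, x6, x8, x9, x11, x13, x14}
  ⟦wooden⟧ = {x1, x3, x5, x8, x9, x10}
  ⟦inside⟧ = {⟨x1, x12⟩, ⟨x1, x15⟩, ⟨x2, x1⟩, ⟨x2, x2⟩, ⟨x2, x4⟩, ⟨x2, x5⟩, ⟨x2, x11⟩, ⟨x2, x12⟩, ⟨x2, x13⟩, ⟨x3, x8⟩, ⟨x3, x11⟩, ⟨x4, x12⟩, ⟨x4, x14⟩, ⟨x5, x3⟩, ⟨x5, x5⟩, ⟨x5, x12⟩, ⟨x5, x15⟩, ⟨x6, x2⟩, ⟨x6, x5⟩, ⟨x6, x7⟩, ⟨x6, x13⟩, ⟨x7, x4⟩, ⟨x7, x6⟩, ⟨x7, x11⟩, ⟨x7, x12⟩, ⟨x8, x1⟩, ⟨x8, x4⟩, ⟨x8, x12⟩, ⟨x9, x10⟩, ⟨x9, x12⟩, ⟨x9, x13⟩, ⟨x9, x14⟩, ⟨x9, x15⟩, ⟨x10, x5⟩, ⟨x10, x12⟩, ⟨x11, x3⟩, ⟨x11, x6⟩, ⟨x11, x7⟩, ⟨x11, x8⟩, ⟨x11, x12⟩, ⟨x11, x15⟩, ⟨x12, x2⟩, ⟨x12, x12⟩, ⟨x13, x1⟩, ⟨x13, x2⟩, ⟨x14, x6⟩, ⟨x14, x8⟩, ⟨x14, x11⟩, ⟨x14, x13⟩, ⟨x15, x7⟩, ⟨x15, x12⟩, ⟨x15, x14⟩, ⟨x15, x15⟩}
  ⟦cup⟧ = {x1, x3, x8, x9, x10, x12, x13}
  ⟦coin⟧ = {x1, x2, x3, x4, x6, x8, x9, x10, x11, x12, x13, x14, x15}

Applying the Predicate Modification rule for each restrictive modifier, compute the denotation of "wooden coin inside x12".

⟦inside x12⟧ = {x : ⟨x, x12⟩ ∈ ⟦inside⟧} = {x1, x2, x4, x5, x7, x8, x9, x10, x11, x12, x15}
⟦coin⟧ = {x1, x2, x3, x4, x6, x8, x9, x10, x11, x12, x13, x14, x15}
… ∩ ⟦inside x12⟧ = {x1, x2, x3, x4, x6, x8, x9, x10, x11, x12, x13, x14, x15} ∩ {x1, x2, x4, x5, x7, x8, x9, x10, x11, x12, x15} = {x1, x2, x4, x8, x9, x10, x11, x12, x15}
… ∩ ⟦wooden⟧ = {x1, x2, x4, x8, x9, x10, x11, x12, x15} ∩ {x1, x3, x5, x8, x9, x10} = {x1, x8, x9, x10}
So ⟦wooden coin inside x12⟧ = {x1, x8, x9, x10}.

{x1, x8, x9, x10}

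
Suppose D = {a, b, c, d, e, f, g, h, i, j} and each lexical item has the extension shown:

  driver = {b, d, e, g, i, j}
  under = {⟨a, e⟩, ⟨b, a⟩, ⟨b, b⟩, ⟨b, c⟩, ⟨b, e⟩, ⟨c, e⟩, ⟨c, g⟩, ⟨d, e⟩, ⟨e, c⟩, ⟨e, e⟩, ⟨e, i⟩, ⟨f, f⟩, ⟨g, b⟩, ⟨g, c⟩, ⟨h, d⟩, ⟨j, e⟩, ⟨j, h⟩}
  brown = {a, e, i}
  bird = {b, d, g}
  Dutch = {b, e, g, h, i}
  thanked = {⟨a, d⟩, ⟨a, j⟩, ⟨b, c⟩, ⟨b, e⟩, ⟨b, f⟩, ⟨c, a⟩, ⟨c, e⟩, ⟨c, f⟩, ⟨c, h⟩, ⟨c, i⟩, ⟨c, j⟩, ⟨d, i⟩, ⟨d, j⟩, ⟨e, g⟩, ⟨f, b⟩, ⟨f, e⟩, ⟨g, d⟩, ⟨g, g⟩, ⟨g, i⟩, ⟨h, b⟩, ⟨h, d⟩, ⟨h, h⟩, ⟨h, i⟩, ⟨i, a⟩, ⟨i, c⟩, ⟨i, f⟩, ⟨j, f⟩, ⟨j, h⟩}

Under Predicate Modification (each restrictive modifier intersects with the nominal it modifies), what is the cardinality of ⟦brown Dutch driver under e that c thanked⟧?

1

⟦under e⟧ = {x : ⟨x, e⟩ ∈ ⟦under⟧} = {a, b, c, d, e, j}
⟦that c thanked⟧ = {x : ⟨c, x⟩ ∈ ⟦thanked⟧} = {a, e, f, h, i, j}
⟦driver⟧ = {b, d, e, g, i, j}
… ∩ ⟦under e⟧ = {b, d, e, g, i, j} ∩ {a, b, c, d, e, j} = {b, d, e, j}
… ∩ ⟦that c thanked⟧ = {b, d, e, j} ∩ {a, e, f, h, i, j} = {e, j}
… ∩ ⟦brown⟧ = {e, j} ∩ {a, e, i} = {e}
… ∩ ⟦Dutch⟧ = {e} ∩ {b, e, g, h, i} = {e}
⟦brown Dutch driver under e that c thanked⟧ = {e}, so the cardinality is 1.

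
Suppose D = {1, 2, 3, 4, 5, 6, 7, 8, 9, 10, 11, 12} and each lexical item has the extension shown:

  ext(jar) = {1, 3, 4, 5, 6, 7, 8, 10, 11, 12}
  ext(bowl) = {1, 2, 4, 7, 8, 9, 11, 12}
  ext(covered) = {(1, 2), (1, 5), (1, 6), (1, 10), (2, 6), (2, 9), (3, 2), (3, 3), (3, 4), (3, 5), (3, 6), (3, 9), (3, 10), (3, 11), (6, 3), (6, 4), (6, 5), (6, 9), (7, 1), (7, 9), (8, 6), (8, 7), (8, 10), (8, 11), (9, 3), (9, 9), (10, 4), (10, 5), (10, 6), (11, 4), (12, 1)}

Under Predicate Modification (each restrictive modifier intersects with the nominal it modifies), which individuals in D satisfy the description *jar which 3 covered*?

⟦which 3 covered⟧ = {x : ⟨3, x⟩ ∈ ⟦covered⟧} = {2, 3, 4, 5, 6, 9, 10, 11}
⟦jar⟧ = {1, 3, 4, 5, 6, 7, 8, 10, 11, 12}
… ∩ ⟦which 3 covered⟧ = {1, 3, 4, 5, 6, 7, 8, 10, 11, 12} ∩ {2, 3, 4, 5, 6, 9, 10, 11} = {3, 4, 5, 6, 10, 11}
So ⟦jar which 3 covered⟧ = {3, 4, 5, 6, 10, 11}.

{3, 4, 5, 6, 10, 11}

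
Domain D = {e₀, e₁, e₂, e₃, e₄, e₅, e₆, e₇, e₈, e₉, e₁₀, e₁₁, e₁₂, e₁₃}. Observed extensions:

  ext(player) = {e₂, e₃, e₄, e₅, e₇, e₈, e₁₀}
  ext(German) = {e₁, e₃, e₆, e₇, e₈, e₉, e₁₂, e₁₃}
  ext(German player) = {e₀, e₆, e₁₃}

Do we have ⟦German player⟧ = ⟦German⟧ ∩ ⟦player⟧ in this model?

no

⟦German⟧ ∩ ⟦player⟧ = {e₁, e₃, e₆, e₇, e₈, e₉, e₁₂, e₁₃} ∩ {e₂, e₃, e₄, e₅, e₇, e₈, e₁₀} = {e₃, e₇, e₈}
Observed ⟦German player⟧ = {e₀, e₆, e₁₃}.
These differ, so the modifier is not intersective in this model.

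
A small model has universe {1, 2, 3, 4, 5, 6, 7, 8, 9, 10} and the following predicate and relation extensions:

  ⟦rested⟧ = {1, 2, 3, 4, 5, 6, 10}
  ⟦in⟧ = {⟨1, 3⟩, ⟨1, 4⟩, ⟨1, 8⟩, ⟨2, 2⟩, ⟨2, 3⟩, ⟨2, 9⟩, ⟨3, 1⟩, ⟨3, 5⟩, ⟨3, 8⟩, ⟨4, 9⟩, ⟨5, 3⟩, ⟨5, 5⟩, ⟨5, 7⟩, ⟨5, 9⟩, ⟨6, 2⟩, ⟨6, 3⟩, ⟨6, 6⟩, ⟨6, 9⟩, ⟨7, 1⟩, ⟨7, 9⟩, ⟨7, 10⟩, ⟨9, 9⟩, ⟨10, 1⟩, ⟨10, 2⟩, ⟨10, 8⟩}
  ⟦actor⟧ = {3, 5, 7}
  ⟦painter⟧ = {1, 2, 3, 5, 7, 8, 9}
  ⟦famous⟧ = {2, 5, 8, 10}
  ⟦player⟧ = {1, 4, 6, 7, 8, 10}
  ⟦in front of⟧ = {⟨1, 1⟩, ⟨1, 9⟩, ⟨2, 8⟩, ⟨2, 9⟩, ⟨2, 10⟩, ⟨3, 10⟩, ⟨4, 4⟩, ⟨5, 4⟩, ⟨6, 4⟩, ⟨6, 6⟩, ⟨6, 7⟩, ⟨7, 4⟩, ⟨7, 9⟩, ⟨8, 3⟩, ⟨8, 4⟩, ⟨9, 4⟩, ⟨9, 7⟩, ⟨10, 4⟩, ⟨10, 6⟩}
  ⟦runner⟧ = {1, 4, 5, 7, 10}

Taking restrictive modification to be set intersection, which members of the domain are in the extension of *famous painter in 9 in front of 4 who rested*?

⟦in 9⟧ = {x : ⟨x, 9⟩ ∈ ⟦in⟧} = {2, 4, 5, 6, 7, 9}
⟦in front of 4⟧ = {x : ⟨x, 4⟩ ∈ ⟦in front of⟧} = {4, 5, 6, 7, 8, 9, 10}
⟦who rested⟧ = ⟦rested⟧ = {1, 2, 3, 4, 5, 6, 10}
⟦painter⟧ = {1, 2, 3, 5, 7, 8, 9}
… ∩ ⟦in 9⟧ = {1, 2, 3, 5, 7, 8, 9} ∩ {2, 4, 5, 6, 7, 9} = {2, 5, 7, 9}
… ∩ ⟦in front of 4⟧ = {2, 5, 7, 9} ∩ {4, 5, 6, 7, 8, 9, 10} = {5, 7, 9}
… ∩ ⟦who rested⟧ = {5, 7, 9} ∩ {1, 2, 3, 4, 5, 6, 10} = {5}
… ∩ ⟦famous⟧ = {5} ∩ {2, 5, 8, 10} = {5}
So ⟦famous painter in 9 in front of 4 who rested⟧ = {5}.

{5}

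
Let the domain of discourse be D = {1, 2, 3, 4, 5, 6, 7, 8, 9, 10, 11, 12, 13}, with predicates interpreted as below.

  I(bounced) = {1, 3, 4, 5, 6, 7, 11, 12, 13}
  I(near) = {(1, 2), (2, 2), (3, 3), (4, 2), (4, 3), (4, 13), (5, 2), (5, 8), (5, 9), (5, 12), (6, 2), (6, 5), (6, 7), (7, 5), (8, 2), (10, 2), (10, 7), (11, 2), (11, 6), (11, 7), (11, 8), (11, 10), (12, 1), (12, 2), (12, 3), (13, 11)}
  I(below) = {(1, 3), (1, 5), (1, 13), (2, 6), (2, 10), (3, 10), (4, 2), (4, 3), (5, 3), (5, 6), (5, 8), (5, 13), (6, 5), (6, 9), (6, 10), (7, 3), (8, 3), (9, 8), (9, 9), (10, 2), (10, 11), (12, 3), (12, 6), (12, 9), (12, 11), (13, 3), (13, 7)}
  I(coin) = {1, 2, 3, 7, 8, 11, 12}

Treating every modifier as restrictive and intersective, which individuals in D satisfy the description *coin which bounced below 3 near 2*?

{1, 12}

⟦which bounced⟧ = ⟦bounced⟧ = {1, 3, 4, 5, 6, 7, 11, 12, 13}
⟦below 3⟧ = {x : ⟨x, 3⟩ ∈ ⟦below⟧} = {1, 4, 5, 7, 8, 12, 13}
⟦near 2⟧ = {x : ⟨x, 2⟩ ∈ ⟦near⟧} = {1, 2, 4, 5, 6, 8, 10, 11, 12}
⟦coin⟧ = {1, 2, 3, 7, 8, 11, 12}
… ∩ ⟦which bounced⟧ = {1, 2, 3, 7, 8, 11, 12} ∩ {1, 3, 4, 5, 6, 7, 11, 12, 13} = {1, 3, 7, 11, 12}
… ∩ ⟦below 3⟧ = {1, 3, 7, 11, 12} ∩ {1, 4, 5, 7, 8, 12, 13} = {1, 7, 12}
… ∩ ⟦near 2⟧ = {1, 7, 12} ∩ {1, 2, 4, 5, 6, 8, 10, 11, 12} = {1, 12}
So ⟦coin which bounced below 3 near 2⟧ = {1, 12}.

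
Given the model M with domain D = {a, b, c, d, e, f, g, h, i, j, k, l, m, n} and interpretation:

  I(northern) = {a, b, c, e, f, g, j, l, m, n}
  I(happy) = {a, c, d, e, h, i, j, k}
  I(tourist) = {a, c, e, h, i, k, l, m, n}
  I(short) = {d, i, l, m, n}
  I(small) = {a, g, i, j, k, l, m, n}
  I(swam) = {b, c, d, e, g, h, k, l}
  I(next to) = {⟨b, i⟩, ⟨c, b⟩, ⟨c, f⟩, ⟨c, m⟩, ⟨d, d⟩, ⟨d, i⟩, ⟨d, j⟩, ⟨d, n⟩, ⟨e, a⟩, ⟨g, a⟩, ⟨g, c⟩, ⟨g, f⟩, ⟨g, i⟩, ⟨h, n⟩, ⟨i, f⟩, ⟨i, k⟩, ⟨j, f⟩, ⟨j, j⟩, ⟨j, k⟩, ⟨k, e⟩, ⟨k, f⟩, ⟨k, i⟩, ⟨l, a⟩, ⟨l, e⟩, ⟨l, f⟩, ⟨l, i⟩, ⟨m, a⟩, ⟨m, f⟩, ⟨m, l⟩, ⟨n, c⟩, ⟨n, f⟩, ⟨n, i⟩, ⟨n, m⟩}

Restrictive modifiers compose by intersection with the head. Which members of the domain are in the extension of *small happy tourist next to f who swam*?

{k}

⟦next to f⟧ = {x : ⟨x, f⟩ ∈ ⟦next to⟧} = {c, g, i, j, k, l, m, n}
⟦who swam⟧ = ⟦swam⟧ = {b, c, d, e, g, h, k, l}
⟦tourist⟧ = {a, c, e, h, i, k, l, m, n}
… ∩ ⟦next to f⟧ = {a, c, e, h, i, k, l, m, n} ∩ {c, g, i, j, k, l, m, n} = {c, i, k, l, m, n}
… ∩ ⟦who swam⟧ = {c, i, k, l, m, n} ∩ {b, c, d, e, g, h, k, l} = {c, k, l}
… ∩ ⟦small⟧ = {c, k, l} ∩ {a, g, i, j, k, l, m, n} = {k, l}
… ∩ ⟦happy⟧ = {k, l} ∩ {a, c, d, e, h, i, j, k} = {k}
So ⟦small happy tourist next to f who swam⟧ = {k}.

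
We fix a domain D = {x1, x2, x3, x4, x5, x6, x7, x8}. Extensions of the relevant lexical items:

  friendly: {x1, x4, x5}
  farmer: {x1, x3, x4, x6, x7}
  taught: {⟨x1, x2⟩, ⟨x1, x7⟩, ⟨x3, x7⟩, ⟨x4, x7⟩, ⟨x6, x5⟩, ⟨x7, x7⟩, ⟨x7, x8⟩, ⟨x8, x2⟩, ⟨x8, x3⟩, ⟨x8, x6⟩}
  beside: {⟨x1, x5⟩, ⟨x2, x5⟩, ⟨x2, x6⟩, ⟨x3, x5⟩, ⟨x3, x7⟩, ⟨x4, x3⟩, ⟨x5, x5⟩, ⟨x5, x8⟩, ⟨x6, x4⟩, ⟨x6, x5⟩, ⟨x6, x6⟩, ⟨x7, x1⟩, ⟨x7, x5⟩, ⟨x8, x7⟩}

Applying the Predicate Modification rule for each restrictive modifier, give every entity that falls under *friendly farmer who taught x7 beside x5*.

{x1}

⟦who taught x7⟧ = {x : ⟨x, x7⟩ ∈ ⟦taught⟧} = {x1, x3, x4, x7}
⟦beside x5⟧ = {x : ⟨x, x5⟩ ∈ ⟦beside⟧} = {x1, x2, x3, x5, x6, x7}
⟦farmer⟧ = {x1, x3, x4, x6, x7}
… ∩ ⟦who taught x7⟧ = {x1, x3, x4, x6, x7} ∩ {x1, x3, x4, x7} = {x1, x3, x4, x7}
… ∩ ⟦beside x5⟧ = {x1, x3, x4, x7} ∩ {x1, x2, x3, x5, x6, x7} = {x1, x3, x7}
… ∩ ⟦friendly⟧ = {x1, x3, x7} ∩ {x1, x4, x5} = {x1}
So ⟦friendly farmer who taught x7 beside x5⟧ = {x1}.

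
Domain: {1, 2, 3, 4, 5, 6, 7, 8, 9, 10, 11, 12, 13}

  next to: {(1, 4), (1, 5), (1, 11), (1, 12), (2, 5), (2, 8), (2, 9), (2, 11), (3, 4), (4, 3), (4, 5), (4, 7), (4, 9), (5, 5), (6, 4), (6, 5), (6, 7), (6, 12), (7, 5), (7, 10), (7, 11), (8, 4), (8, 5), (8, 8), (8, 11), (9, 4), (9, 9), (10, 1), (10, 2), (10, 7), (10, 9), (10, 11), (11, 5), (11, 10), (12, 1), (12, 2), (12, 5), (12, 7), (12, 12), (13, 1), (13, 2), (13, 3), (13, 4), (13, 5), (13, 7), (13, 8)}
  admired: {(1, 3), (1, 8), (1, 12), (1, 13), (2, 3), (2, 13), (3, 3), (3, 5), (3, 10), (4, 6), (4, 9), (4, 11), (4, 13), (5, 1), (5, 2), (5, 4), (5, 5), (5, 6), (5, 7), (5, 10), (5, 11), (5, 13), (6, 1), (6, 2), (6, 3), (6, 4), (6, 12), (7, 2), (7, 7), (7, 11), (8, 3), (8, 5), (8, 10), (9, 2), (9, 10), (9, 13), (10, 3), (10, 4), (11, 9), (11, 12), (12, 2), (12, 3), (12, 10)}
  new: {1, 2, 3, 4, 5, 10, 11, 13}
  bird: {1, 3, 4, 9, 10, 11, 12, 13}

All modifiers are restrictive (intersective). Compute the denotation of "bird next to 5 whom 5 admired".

{1, 4, 11, 13}

⟦next to 5⟧ = {x : ⟨x, 5⟩ ∈ ⟦next to⟧} = {1, 2, 4, 5, 6, 7, 8, 11, 12, 13}
⟦whom 5 admired⟧ = {x : ⟨5, x⟩ ∈ ⟦admired⟧} = {1, 2, 4, 5, 6, 7, 10, 11, 13}
⟦bird⟧ = {1, 3, 4, 9, 10, 11, 12, 13}
… ∩ ⟦next to 5⟧ = {1, 3, 4, 9, 10, 11, 12, 13} ∩ {1, 2, 4, 5, 6, 7, 8, 11, 12, 13} = {1, 4, 11, 12, 13}
… ∩ ⟦whom 5 admired⟧ = {1, 4, 11, 12, 13} ∩ {1, 2, 4, 5, 6, 7, 10, 11, 13} = {1, 4, 11, 13}
So ⟦bird next to 5 whom 5 admired⟧ = {1, 4, 11, 13}.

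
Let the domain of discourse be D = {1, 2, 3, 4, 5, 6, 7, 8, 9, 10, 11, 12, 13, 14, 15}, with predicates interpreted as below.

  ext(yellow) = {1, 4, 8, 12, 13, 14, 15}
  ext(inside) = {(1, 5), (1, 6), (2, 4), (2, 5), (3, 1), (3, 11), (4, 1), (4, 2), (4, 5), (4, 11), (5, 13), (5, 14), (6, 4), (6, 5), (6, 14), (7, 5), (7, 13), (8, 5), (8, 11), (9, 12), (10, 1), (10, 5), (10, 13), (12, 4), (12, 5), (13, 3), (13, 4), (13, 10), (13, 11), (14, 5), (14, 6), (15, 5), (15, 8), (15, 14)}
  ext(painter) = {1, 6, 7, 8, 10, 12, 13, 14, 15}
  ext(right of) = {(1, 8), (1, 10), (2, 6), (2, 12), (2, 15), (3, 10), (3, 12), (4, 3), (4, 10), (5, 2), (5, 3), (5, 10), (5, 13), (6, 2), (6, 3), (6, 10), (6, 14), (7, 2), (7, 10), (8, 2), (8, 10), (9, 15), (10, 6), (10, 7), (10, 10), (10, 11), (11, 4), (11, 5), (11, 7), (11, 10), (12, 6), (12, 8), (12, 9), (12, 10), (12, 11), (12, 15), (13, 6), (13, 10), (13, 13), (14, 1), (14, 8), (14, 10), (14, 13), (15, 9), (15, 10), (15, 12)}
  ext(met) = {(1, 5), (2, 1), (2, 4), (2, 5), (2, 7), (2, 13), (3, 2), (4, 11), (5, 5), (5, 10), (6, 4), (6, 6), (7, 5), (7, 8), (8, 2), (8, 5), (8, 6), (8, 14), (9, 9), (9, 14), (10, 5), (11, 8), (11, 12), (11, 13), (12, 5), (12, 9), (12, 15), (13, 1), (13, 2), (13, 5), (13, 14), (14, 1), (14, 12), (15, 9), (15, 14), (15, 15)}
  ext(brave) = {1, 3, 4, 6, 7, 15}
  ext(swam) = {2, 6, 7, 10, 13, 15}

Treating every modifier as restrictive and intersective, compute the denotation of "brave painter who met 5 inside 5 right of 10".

{1, 7}

⟦who met 5⟧ = {x : ⟨x, 5⟩ ∈ ⟦met⟧} = {1, 2, 5, 7, 8, 10, 12, 13}
⟦inside 5⟧ = {x : ⟨x, 5⟩ ∈ ⟦inside⟧} = {1, 2, 4, 6, 7, 8, 10, 12, 14, 15}
⟦right of 10⟧ = {x : ⟨x, 10⟩ ∈ ⟦right of⟧} = {1, 3, 4, 5, 6, 7, 8, 10, 11, 12, 13, 14, 15}
⟦painter⟧ = {1, 6, 7, 8, 10, 12, 13, 14, 15}
… ∩ ⟦who met 5⟧ = {1, 6, 7, 8, 10, 12, 13, 14, 15} ∩ {1, 2, 5, 7, 8, 10, 12, 13} = {1, 7, 8, 10, 12, 13}
… ∩ ⟦inside 5⟧ = {1, 7, 8, 10, 12, 13} ∩ {1, 2, 4, 6, 7, 8, 10, 12, 14, 15} = {1, 7, 8, 10, 12}
… ∩ ⟦right of 10⟧ = {1, 7, 8, 10, 12} ∩ {1, 3, 4, 5, 6, 7, 8, 10, 11, 12, 13, 14, 15} = {1, 7, 8, 10, 12}
… ∩ ⟦brave⟧ = {1, 7, 8, 10, 12} ∩ {1, 3, 4, 6, 7, 15} = {1, 7}
So ⟦brave painter who met 5 inside 5 right of 10⟧ = {1, 7}.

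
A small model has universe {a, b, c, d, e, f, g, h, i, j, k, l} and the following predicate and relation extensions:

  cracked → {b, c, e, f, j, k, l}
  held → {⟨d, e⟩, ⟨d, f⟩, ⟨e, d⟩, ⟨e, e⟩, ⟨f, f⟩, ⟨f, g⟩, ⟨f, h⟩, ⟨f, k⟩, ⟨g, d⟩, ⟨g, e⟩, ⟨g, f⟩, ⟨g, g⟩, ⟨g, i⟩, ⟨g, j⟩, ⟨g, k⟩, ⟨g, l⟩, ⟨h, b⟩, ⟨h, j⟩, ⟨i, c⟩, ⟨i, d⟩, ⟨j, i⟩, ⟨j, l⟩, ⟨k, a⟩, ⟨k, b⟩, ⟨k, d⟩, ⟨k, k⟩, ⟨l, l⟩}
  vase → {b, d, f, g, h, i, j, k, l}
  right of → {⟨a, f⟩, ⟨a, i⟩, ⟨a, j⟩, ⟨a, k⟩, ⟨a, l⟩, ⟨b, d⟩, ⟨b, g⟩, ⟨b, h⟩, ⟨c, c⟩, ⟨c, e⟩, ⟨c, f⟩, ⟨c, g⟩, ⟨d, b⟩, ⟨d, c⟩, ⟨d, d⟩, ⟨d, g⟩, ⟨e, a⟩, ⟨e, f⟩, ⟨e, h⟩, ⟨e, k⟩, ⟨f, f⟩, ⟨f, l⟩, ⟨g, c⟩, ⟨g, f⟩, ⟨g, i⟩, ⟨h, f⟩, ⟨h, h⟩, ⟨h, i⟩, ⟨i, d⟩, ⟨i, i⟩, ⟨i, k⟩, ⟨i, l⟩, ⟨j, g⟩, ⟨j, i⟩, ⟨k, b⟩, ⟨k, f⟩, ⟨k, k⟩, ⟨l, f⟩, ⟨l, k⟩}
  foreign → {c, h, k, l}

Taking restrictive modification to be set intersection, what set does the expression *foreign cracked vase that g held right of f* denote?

⟦that g held⟧ = {x : ⟨g, x⟩ ∈ ⟦held⟧} = {d, e, f, g, i, j, k, l}
⟦right of f⟧ = {x : ⟨x, f⟩ ∈ ⟦right of⟧} = {a, c, e, f, g, h, k, l}
⟦vase⟧ = {b, d, f, g, h, i, j, k, l}
… ∩ ⟦that g held⟧ = {b, d, f, g, h, i, j, k, l} ∩ {d, e, f, g, i, j, k, l} = {d, f, g, i, j, k, l}
… ∩ ⟦right of f⟧ = {d, f, g, i, j, k, l} ∩ {a, c, e, f, g, h, k, l} = {f, g, k, l}
… ∩ ⟦foreign⟧ = {f, g, k, l} ∩ {c, h, k, l} = {k, l}
… ∩ ⟦cracked⟧ = {k, l} ∩ {b, c, e, f, j, k, l} = {k, l}
So ⟦foreign cracked vase that g held right of f⟧ = {k, l}.

{k, l}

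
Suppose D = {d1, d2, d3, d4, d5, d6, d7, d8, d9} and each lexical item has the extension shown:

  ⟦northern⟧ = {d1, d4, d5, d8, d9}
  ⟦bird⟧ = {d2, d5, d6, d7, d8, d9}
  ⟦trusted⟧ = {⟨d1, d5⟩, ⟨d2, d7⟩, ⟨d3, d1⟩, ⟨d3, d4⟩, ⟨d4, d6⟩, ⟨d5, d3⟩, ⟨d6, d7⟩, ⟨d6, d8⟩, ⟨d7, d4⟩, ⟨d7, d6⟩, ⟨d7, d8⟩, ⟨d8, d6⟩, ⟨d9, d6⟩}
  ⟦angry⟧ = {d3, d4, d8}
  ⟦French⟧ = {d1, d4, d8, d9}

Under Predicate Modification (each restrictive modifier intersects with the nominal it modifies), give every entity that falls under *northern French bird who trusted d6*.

⟦who trusted d6⟧ = {x : ⟨x, d6⟩ ∈ ⟦trusted⟧} = {d4, d7, d8, d9}
⟦bird⟧ = {d2, d5, d6, d7, d8, d9}
… ∩ ⟦who trusted d6⟧ = {d2, d5, d6, d7, d8, d9} ∩ {d4, d7, d8, d9} = {d7, d8, d9}
… ∩ ⟦northern⟧ = {d7, d8, d9} ∩ {d1, d4, d5, d8, d9} = {d8, d9}
… ∩ ⟦French⟧ = {d8, d9} ∩ {d1, d4, d8, d9} = {d8, d9}
So ⟦northern French bird who trusted d6⟧ = {d8, d9}.

{d8, d9}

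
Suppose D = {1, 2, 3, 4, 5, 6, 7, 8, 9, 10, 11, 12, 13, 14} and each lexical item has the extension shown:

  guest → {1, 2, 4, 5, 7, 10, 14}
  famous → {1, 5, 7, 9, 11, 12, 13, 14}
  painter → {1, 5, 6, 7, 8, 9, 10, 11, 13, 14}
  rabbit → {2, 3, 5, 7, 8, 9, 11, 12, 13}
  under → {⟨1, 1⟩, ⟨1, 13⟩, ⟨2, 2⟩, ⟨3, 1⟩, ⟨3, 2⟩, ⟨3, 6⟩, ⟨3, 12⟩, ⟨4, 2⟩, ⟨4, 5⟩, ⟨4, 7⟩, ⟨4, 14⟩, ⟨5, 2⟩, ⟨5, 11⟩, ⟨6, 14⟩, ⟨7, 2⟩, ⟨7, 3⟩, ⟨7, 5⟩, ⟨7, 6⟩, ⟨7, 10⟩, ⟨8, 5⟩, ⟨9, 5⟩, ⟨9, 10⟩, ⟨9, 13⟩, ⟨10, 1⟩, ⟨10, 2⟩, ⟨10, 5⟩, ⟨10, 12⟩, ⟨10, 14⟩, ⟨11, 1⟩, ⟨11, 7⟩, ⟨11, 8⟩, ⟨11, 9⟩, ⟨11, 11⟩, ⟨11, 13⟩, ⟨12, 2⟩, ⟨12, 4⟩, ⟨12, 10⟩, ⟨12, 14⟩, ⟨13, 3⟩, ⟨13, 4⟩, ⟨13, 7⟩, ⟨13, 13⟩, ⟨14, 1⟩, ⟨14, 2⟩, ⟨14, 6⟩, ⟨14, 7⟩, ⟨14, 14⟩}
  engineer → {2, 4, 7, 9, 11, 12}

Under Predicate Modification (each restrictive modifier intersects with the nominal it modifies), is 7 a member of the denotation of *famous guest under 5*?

⟦under 5⟧ = {x : ⟨x, 5⟩ ∈ ⟦under⟧} = {4, 7, 8, 9, 10}
⟦guest⟧ = {1, 2, 4, 5, 7, 10, 14}
… ∩ ⟦under 5⟧ = {1, 2, 4, 5, 7, 10, 14} ∩ {4, 7, 8, 9, 10} = {4, 7, 10}
… ∩ ⟦famous⟧ = {4, 7, 10} ∩ {1, 5, 7, 9, 11, 12, 13, 14} = {7}
⟦famous guest under 5⟧ = {7}; 7 ∈ this set.

yes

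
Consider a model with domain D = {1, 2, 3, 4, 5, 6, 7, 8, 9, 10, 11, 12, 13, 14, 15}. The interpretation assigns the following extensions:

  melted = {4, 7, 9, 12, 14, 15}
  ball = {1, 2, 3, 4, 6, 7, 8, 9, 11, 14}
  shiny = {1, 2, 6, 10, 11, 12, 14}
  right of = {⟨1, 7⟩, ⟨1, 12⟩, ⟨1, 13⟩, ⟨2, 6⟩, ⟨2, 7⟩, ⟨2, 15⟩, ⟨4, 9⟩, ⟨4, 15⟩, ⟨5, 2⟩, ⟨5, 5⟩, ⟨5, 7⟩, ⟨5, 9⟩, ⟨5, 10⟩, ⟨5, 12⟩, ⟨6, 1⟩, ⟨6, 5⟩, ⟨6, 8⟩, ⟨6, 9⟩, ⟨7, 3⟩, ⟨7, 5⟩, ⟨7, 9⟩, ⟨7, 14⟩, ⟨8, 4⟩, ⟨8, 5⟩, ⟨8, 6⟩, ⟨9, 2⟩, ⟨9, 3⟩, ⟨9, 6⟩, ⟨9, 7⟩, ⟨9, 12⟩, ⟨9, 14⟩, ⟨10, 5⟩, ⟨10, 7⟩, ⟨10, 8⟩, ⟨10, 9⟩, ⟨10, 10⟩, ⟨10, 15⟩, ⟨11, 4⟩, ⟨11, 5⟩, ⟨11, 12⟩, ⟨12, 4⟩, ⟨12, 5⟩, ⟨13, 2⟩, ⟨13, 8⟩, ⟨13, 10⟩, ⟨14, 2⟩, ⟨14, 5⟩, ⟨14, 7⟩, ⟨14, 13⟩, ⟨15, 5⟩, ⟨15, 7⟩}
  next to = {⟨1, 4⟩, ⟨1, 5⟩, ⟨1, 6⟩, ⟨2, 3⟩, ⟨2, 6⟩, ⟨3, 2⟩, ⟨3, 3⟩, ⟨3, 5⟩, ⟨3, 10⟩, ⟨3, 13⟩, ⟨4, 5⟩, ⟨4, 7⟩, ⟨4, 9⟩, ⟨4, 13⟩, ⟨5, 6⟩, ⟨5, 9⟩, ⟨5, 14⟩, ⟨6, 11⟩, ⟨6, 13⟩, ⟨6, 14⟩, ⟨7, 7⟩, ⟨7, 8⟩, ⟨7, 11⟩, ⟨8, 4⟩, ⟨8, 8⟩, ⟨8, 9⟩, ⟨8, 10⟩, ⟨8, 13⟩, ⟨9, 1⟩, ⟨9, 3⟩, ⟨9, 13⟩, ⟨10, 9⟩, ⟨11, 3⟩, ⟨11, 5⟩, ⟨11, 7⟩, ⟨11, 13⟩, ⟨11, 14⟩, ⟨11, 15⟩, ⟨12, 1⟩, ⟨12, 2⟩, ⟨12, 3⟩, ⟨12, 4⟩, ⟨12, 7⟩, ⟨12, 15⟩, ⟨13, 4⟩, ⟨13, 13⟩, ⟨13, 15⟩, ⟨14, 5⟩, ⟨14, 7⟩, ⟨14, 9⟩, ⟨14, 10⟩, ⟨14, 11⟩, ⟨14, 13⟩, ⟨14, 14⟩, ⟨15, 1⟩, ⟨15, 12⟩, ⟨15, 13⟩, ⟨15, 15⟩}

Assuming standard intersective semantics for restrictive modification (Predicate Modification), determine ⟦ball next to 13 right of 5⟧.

⟦next to 13⟧ = {x : ⟨x, 13⟩ ∈ ⟦next to⟧} = {3, 4, 6, 8, 9, 11, 13, 14, 15}
⟦right of 5⟧ = {x : ⟨x, 5⟩ ∈ ⟦right of⟧} = {5, 6, 7, 8, 10, 11, 12, 14, 15}
⟦ball⟧ = {1, 2, 3, 4, 6, 7, 8, 9, 11, 14}
… ∩ ⟦next to 13⟧ = {1, 2, 3, 4, 6, 7, 8, 9, 11, 14} ∩ {3, 4, 6, 8, 9, 11, 13, 14, 15} = {3, 4, 6, 8, 9, 11, 14}
… ∩ ⟦right of 5⟧ = {3, 4, 6, 8, 9, 11, 14} ∩ {5, 6, 7, 8, 10, 11, 12, 14, 15} = {6, 8, 11, 14}
So ⟦ball next to 13 right of 5⟧ = {6, 8, 11, 14}.

{6, 8, 11, 14}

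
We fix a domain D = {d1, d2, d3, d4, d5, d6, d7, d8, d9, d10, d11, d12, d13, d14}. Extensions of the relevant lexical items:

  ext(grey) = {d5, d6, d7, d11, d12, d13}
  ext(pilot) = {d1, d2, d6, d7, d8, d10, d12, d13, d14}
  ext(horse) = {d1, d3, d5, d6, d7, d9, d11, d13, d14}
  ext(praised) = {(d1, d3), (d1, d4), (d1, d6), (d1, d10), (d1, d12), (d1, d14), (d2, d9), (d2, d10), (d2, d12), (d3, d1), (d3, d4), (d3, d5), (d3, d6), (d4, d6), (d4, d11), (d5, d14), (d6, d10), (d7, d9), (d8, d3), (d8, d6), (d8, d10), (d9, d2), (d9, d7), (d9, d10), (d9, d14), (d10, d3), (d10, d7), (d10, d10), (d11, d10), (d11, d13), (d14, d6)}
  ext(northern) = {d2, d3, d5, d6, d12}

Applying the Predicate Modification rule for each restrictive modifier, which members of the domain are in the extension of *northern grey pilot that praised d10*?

⟦that praised d10⟧ = {x : ⟨x, d10⟩ ∈ ⟦praised⟧} = {d1, d2, d6, d8, d9, d10, d11}
⟦pilot⟧ = {d1, d2, d6, d7, d8, d10, d12, d13, d14}
… ∩ ⟦that praised d10⟧ = {d1, d2, d6, d7, d8, d10, d12, d13, d14} ∩ {d1, d2, d6, d8, d9, d10, d11} = {d1, d2, d6, d8, d10}
… ∩ ⟦northern⟧ = {d1, d2, d6, d8, d10} ∩ {d2, d3, d5, d6, d12} = {d2, d6}
… ∩ ⟦grey⟧ = {d2, d6} ∩ {d5, d6, d7, d11, d12, d13} = {d6}
So ⟦northern grey pilot that praised d10⟧ = {d6}.

{d6}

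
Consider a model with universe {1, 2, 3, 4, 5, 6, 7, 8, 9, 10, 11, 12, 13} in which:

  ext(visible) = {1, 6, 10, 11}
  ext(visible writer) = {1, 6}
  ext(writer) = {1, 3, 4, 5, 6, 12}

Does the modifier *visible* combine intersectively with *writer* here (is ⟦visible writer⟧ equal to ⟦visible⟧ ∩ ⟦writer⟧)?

yes

⟦visible⟧ ∩ ⟦writer⟧ = {1, 6, 10, 11} ∩ {1, 3, 4, 5, 6, 12} = {1, 6}
Observed ⟦visible writer⟧ = {1, 6}.
These coincide, so the modifier is intersective here.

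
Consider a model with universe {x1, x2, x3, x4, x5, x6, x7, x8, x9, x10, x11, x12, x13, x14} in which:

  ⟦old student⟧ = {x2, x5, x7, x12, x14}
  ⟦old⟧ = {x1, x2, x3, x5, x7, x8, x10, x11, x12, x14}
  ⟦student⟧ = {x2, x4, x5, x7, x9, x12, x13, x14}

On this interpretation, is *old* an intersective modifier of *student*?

yes

⟦old⟧ ∩ ⟦student⟧ = {x1, x2, x3, x5, x7, x8, x10, x11, x12, x14} ∩ {x2, x4, x5, x7, x9, x12, x13, x14} = {x2, x5, x7, x12, x14}
Observed ⟦old student⟧ = {x2, x5, x7, x12, x14}.
These coincide, so the modifier is intersective here.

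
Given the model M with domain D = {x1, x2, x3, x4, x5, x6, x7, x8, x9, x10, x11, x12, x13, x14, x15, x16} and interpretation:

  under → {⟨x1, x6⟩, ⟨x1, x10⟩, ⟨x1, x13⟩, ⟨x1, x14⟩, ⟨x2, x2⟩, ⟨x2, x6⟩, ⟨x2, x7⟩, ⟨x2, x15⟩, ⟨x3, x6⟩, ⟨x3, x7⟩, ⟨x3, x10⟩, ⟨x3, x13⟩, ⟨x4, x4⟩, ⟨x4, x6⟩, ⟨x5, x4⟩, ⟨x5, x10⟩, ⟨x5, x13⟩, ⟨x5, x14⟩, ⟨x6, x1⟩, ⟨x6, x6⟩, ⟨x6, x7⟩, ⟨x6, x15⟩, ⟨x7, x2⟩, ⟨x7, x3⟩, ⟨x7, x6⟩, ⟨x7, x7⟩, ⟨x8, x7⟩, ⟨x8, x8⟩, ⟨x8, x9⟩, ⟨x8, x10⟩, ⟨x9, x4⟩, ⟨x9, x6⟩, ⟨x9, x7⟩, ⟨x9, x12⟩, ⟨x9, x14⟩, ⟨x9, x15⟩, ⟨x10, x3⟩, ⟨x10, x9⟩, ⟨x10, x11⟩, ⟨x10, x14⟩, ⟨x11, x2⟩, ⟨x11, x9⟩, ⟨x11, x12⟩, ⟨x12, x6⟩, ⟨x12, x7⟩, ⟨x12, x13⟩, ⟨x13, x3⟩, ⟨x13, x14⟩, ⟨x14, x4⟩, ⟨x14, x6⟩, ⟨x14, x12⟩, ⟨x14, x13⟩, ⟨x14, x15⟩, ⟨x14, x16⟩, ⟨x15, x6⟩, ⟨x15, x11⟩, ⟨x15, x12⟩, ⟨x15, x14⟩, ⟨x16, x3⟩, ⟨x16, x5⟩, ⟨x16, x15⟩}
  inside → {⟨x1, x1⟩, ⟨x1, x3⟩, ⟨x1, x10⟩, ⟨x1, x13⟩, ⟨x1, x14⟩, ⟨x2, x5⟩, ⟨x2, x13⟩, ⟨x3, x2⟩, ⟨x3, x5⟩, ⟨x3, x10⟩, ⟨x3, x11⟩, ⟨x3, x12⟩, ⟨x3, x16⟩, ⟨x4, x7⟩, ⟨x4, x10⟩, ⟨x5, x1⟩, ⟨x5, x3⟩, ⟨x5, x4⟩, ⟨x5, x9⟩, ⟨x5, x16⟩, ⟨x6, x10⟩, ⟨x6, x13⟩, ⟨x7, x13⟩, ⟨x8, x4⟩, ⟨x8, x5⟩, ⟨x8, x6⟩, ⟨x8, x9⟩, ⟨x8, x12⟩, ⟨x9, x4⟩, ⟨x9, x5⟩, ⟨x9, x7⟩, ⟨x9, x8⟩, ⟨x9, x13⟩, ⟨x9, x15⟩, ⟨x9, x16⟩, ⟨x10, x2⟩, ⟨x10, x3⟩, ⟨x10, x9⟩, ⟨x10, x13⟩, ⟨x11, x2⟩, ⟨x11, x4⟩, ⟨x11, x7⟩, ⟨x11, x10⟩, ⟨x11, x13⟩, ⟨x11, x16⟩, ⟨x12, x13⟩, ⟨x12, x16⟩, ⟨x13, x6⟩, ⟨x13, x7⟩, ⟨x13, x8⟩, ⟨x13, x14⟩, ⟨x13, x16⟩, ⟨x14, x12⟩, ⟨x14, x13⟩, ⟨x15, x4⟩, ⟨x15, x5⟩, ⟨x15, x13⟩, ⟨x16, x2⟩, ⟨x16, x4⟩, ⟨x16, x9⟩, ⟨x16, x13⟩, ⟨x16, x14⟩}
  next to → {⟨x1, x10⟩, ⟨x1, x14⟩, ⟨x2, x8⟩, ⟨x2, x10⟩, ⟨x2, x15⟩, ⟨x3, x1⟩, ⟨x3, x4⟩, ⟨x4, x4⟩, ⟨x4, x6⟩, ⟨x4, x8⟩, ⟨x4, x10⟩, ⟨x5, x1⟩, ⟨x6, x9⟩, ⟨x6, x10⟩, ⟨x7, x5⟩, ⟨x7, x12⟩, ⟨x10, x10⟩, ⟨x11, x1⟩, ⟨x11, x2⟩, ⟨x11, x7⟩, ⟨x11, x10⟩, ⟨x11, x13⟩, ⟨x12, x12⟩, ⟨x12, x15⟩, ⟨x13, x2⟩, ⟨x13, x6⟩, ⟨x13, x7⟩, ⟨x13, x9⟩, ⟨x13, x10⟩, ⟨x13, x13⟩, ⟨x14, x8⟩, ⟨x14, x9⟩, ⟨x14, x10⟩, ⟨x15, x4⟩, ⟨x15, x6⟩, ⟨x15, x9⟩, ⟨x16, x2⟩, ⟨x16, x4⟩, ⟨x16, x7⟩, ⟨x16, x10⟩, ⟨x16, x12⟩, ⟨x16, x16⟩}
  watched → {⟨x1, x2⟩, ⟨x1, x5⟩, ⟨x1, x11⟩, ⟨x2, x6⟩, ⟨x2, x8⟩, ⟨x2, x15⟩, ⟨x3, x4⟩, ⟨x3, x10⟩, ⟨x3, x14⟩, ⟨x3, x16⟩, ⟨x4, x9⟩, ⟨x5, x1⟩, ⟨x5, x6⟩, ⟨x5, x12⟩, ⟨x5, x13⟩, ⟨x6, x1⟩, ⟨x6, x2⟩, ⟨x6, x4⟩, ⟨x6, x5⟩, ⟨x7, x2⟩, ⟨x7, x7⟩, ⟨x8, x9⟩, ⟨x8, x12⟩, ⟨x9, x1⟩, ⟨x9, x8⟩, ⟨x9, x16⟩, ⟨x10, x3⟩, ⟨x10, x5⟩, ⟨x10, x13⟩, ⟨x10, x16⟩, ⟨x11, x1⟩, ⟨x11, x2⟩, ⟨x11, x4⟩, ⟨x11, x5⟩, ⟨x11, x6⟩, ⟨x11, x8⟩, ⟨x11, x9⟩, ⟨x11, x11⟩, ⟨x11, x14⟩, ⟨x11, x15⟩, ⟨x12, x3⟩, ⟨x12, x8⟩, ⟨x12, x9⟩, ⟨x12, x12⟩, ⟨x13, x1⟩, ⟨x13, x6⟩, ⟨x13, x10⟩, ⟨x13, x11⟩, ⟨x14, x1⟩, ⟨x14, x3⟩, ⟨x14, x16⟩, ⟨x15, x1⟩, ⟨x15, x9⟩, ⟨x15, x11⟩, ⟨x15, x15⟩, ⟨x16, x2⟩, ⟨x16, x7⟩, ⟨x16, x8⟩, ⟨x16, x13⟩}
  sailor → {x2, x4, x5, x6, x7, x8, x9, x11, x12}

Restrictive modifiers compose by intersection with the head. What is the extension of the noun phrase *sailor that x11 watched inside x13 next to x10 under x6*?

{x2, x6}

⟦that x11 watched⟧ = {x : ⟨x11, x⟩ ∈ ⟦watched⟧} = {x1, x2, x4, x5, x6, x8, x9, x11, x14, x15}
⟦inside x13⟧ = {x : ⟨x, x13⟩ ∈ ⟦inside⟧} = {x1, x2, x6, x7, x9, x10, x11, x12, x14, x15, x16}
⟦next to x10⟧ = {x : ⟨x, x10⟩ ∈ ⟦next to⟧} = {x1, x2, x4, x6, x10, x11, x13, x14, x16}
⟦under x6⟧ = {x : ⟨x, x6⟩ ∈ ⟦under⟧} = {x1, x2, x3, x4, x6, x7, x9, x12, x14, x15}
⟦sailor⟧ = {x2, x4, x5, x6, x7, x8, x9, x11, x12}
… ∩ ⟦that x11 watched⟧ = {x2, x4, x5, x6, x7, x8, x9, x11, x12} ∩ {x1, x2, x4, x5, x6, x8, x9, x11, x14, x15} = {x2, x4, x5, x6, x8, x9, x11}
… ∩ ⟦inside x13⟧ = {x2, x4, x5, x6, x8, x9, x11} ∩ {x1, x2, x6, x7, x9, x10, x11, x12, x14, x15, x16} = {x2, x6, x9, x11}
… ∩ ⟦next to x10⟧ = {x2, x6, x9, x11} ∩ {x1, x2, x4, x6, x10, x11, x13, x14, x16} = {x2, x6, x11}
… ∩ ⟦under x6⟧ = {x2, x6, x11} ∩ {x1, x2, x3, x4, x6, x7, x9, x12, x14, x15} = {x2, x6}
So ⟦sailor that x11 watched inside x13 next to x10 under x6⟧ = {x2, x6}.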